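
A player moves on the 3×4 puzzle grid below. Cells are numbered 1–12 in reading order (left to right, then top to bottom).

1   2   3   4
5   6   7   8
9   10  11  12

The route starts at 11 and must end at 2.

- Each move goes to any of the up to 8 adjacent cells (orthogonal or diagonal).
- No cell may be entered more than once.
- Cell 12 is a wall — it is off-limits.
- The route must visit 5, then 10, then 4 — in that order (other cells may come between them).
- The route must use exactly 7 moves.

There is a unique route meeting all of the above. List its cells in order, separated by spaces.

The waypoints must appear in the order 5, 10, 4, with no cell reused.
Route from 11: up-left to 6, left to 5, down-right to 10, 2× up-right (reaching 4), 2× left (reaching 2) — 7 moves in all.
Check: order respected (5 at step 2, 10 at step 3, 4 at step 5); 7 moves as required.

11 6 5 10 7 4 3 2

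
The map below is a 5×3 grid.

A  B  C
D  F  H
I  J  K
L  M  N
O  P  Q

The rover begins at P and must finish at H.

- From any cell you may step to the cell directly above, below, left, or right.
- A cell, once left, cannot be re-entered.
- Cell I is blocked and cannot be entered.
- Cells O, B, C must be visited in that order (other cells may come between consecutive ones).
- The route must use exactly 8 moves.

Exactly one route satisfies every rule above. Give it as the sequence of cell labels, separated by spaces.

The waypoints must appear in the order O, B, C, with no cell reused.
Route from P: left 1 to O, up 1 to L, right 1 to M, up 3 to B, right 1 to C, down 1 to H — 8 moves in all.
Check: order respected (O at step 1, B at step 6, C at step 7); 8 moves as required.

P O L M J F B C H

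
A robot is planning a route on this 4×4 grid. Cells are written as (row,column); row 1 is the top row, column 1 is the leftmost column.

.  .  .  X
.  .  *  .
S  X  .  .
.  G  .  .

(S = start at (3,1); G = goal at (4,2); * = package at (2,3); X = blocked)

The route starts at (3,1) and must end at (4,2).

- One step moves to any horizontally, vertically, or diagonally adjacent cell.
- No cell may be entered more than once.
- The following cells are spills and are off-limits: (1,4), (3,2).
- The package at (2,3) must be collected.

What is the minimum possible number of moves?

Any route passes through (2,3) somewhere between (3,1) and (4,2). Summing Chebyshev distances along the two legs ((3,1) → (2,3) → (4,2)) gives a lower bound of 2 + 2 = 4 moves.
A route of 4 moves achieves this: (3,1) → (2,2) → (2,3) → (3,3) → (4,2).
Since 4 matches the lower bound, it is optimal.

4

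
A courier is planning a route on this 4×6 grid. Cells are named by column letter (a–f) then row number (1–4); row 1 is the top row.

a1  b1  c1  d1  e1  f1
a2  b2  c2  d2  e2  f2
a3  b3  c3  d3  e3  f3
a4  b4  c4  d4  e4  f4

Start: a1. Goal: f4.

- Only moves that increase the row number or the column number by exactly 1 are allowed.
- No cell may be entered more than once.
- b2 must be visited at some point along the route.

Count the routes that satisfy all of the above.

A right/down-only route from a1 to f4 makes exactly 3 down-moves and 5 right-moves in some order.
With no other constraints that would be C(8,3) = 56 routes.
Split at b2 and multiply the segment counts: a1→b2: 2; b2→f4: 15; product = 30.
That gives 30 routes.

30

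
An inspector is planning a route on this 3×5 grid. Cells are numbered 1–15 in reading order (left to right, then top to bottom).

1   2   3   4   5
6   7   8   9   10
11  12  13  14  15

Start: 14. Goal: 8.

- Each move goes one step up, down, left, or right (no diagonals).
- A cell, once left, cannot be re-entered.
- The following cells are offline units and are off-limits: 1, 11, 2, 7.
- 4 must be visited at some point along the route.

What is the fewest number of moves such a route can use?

Any route passes through 4 somewhere between 14 and 8. Summing Manhattan distances along the two legs (14 → 4 → 8) gives a lower bound of 2 + 2 = 4 moves.
A route of 4 moves achieves this: 14 → 9 → 4 → 3 → 8.
Since 4 matches the lower bound, it is optimal.

4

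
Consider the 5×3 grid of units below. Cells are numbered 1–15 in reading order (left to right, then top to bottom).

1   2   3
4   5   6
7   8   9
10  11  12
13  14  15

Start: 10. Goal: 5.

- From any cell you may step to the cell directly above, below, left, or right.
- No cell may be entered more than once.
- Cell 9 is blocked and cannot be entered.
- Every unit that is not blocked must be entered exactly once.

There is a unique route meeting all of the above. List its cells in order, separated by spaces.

Need to visit all 14 open cells exactly once, starting at 10 and ending at 5.
Route from 10: down to 13, 2× right (reaching 15), up to 12, left to 11, up to 8, left to 7, 2× up (reaching 1), 2× right (reaching 3), down to 6, left to 5 — 13 moves in all.
Check: all 14 open cells covered.

10 13 14 15 12 11 8 7 4 1 2 3 6 5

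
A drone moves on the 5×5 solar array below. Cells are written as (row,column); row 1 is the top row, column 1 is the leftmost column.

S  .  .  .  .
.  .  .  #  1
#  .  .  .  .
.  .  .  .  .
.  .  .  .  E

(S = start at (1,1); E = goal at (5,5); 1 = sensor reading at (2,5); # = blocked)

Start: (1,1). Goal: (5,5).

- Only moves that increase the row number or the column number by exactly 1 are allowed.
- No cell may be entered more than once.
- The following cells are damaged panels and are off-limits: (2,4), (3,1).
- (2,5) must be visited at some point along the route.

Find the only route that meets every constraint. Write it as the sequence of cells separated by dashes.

Moves only go right or down, so the column and row indices never decrease.
Route from (1,1): right 4 to (1,5), down 4 to (5,5) — 8 moves in all.
Check: all required cells visited.

(1,1) - (1,2) - (1,3) - (1,4) - (1,5) - (2,5) - (3,5) - (4,5) - (5,5)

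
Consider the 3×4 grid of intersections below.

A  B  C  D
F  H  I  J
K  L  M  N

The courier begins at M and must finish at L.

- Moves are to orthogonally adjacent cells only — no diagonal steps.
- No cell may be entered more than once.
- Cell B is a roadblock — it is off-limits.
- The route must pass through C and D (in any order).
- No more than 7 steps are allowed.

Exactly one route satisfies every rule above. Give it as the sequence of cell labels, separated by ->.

The budget equals the shortest possible length, so every move has to be on a shortest route through the required cells.
Route from M: right 1 to N, up 2 to D, left 1 to C, down 1 to I, left 1 to H, down 1 to L — 7 moves in all.
Check: all required cells visited; 7 ≤ 7 moves.

M -> N -> J -> D -> C -> I -> H -> L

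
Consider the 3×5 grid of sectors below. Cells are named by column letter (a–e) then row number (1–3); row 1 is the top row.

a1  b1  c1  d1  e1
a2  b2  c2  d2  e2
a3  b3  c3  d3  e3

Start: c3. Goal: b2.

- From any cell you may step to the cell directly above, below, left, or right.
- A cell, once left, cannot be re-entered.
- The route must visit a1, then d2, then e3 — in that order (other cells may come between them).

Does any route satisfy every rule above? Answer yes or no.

no

Ignoring the required order, 9 revisit-free routes from c3 to b2 pass through all of a1, d2, and e3; the waypoint orders that occur are e3 → d2 → a1 (6); d2 → e3 → a1 (2); a1 → e3 → d2 (1) — never a1 → d2 → e3.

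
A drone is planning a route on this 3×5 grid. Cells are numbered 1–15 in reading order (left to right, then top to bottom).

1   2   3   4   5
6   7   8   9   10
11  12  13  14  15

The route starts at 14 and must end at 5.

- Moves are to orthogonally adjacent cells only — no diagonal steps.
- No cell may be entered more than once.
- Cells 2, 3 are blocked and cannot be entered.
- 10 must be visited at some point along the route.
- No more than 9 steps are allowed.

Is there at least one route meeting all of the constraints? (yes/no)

One route that works: 14 → 9 → 10 → 5.

yes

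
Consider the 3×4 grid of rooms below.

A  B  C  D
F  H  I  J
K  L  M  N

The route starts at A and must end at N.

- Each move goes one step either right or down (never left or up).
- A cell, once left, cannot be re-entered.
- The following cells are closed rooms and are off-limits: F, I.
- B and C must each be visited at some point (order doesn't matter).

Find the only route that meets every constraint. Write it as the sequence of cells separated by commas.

Moves only go right or down, so the column and row indices never decrease.
Route from A: right 3 to D, down 2 to N — 5 moves in all.
Check: all required cells visited.

A, B, C, D, J, N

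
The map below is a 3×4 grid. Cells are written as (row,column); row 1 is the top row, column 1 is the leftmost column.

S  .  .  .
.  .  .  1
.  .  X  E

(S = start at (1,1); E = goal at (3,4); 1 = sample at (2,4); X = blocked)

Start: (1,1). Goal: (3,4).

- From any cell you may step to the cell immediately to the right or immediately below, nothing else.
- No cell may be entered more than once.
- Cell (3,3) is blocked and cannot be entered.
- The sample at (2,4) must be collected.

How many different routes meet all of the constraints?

4

A right/down-only route from (1,1) to (3,4) makes exactly 2 down-moves and 3 right-moves in some order.
With no other constraints that would be C(5,2) = 10 routes.
Split at (2,4) and multiply the segment counts (each segment already excludes blocked cells): (1,1)→(2,4): 4; (2,4)→(3,4): 1; product = 4.
That gives 4 routes.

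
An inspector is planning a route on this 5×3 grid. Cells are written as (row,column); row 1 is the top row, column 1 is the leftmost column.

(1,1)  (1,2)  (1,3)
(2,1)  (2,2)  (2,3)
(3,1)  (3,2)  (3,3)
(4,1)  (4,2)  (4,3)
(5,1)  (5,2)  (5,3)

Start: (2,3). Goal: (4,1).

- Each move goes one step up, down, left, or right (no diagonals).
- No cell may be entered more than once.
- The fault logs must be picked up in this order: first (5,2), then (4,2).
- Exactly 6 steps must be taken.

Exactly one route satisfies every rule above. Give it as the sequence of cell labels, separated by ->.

The waypoints must appear in the order (5,2), (4,2), with no cell reused.
Route from (2,3): 3× down (reaching (5,3)), left to (5,2), up to (4,2), left to (4,1) — 6 moves in all.
Check: order respected ((5,2) at step 4, (4,2) at step 5); 6 moves as required.

(2,3) -> (3,3) -> (4,3) -> (5,3) -> (5,2) -> (4,2) -> (4,1)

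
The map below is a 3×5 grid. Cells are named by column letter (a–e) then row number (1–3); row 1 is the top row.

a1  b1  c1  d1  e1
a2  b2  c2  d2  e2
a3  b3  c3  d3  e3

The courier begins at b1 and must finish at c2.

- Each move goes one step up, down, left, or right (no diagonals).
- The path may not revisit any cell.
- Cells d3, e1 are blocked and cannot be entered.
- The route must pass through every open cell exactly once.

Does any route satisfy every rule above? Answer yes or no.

Cell e3 has only one open neighbour but is neither the start nor the goal, so a Hamiltonian route would have to both enter and leave it through the same neighbour — impossible without revisiting.

no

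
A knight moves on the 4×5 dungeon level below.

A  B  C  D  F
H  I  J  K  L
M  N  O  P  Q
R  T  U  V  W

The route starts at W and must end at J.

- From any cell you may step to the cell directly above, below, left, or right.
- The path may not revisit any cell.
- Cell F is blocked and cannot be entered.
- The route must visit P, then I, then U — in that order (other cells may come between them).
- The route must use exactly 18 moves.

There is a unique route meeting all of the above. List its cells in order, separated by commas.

The waypoints must appear in the order P, I, U, with no cell reused.
Route from W: left to V, up to P, right to Q, up to L, left to K, up to D, 3× left (reaching A), down to H, right to I, down to N, left to M, down to R, 2× right (reaching U), 2× up (reaching J) — 18 moves in all.
Check: order respected (P at step 2, I at step 11, U at step 16); 18 moves as required.

W, V, P, Q, L, K, D, C, B, A, H, I, N, M, R, T, U, O, J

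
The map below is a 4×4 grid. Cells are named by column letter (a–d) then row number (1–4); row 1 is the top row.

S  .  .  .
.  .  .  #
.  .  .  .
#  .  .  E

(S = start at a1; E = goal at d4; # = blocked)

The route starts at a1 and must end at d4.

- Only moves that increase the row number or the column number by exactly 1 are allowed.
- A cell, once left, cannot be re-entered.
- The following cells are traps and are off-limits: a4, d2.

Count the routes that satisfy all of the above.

A right/down-only route from a1 to d4 makes exactly 3 down-moves and 3 right-moves in some order.
With no other constraints that would be C(6,3) = 20 routes.
Subtract routes through each blocked cell (inclusion–exclusion for overlaps): − through d2: 4 − through a4: 1 → 15.
That gives 15 routes.

15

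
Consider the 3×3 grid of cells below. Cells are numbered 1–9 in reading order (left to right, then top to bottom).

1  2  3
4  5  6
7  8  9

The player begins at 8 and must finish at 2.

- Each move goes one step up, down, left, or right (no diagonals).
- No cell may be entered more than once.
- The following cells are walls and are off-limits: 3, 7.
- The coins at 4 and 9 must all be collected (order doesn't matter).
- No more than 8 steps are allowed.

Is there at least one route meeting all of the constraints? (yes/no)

One route that works: 8 → 9 → 6 → 5 → 4 → 1 → 2.

yes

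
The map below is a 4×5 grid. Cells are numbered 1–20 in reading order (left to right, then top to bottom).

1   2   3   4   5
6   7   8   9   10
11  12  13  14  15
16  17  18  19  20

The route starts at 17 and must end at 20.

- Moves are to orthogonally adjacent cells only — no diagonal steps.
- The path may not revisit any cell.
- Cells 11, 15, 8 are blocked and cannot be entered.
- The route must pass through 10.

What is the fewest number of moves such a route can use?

11

Any route passes through 10 somewhere between 17 and 20. Summing Manhattan distances along the two legs (17 → 10 → 20) gives a lower bound of 5 + 2 = 7 moves.
That bound ignores the blocked cells. Measuring each leg by the fewest moves that actually steer around them (17→10: 5; 10→20: 4) raises the lower bound to 9.
The shortest route satisfying every rule uses 11 moves: 17 → 12 → 7 → 2 → 3 → 4 → 5 → 10 → 9 → 14 → 19 → 20.
The no-revisit rule (legs can't share cells) pushes the minimum above the 9-move bound; an exhaustive check rules out every length from 9 to 10, leaving 11 as the minimum.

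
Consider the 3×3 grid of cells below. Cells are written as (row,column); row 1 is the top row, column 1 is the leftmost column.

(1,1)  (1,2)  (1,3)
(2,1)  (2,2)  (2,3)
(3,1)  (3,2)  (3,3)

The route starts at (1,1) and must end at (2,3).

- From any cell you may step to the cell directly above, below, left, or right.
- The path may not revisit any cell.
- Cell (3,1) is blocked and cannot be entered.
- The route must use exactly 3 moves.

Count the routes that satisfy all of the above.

Need simple routes of exactly 3 moves from (1,1) to (2,3) (Manhattan distance 3, so 0 moves are spent on a detour and 0 undoing it).
Enumerating: (1,1) (2,1) (2,2) (2,3) | (1,1) (1,2) (2,2) (2,3) | (1,1) (1,2) (1,3) (2,3).
That gives 3 routes.

3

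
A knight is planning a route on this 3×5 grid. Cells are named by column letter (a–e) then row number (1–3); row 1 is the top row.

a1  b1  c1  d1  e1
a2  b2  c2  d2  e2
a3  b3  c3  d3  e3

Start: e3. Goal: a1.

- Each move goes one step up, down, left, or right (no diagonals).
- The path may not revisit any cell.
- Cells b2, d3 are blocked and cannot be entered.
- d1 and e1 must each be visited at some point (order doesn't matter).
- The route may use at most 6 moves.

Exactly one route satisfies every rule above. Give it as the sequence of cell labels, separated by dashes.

Any route must reach d1 and e1 and still end at a1 within 6 moves, so the order of the required stops is forced.
Route from e3: 2× up (reaching e1), 4× left (reaching a1) — 6 moves in all.
Check: all required cells visited; 6 ≤ 6 moves.

e3 - e2 - e1 - d1 - c1 - b1 - a1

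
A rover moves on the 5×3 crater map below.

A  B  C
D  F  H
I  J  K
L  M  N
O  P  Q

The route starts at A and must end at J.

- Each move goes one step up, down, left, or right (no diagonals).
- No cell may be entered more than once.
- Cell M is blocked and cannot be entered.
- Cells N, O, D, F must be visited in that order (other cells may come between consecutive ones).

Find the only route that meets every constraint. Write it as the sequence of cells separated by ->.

A -> B -> C -> H -> K -> N -> Q -> P -> O -> L -> I -> D -> F -> J

The waypoints must appear in the order N, O, D, F, with no cell reused.
Route from A: right 2 to C, down 4 to Q, left 2 to O, up 3 to D, right 1 to F, down 1 to J — 13 moves in all.
Check: order respected (N at step 5, O at step 8, D at step 11, F at step 12).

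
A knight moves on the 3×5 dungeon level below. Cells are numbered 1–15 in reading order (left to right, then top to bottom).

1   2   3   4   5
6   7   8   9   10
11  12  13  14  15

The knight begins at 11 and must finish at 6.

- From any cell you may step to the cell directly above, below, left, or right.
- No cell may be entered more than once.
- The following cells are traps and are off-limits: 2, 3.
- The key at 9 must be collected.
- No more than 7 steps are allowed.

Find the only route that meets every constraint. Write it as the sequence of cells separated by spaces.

The 7-move cap with required stops at 9 leaves no slack for detours.
Route from 11: right 3 to 14, up 1 to 9, left 3 to 6 — 7 moves in all.
Check: all required cells visited; 7 ≤ 7 moves.

11 12 13 14 9 8 7 6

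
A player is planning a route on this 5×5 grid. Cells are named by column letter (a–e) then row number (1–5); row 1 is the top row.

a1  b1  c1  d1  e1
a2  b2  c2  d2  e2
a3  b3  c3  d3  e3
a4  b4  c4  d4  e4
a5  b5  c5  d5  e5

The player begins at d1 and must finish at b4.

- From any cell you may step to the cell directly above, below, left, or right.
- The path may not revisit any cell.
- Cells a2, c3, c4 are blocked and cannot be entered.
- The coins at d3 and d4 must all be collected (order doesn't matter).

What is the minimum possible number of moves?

7

Any route passes through d3 and d4 in some order between d1 and b4. Summing Manhattan distances along each leg and taking the cheapest ordering (d1 → d3 → d4 → b4) gives a lower bound of 2 + 1 + 2 = 5 moves.
That bound ignores the blocked cells. Measuring each leg by the fewest moves that actually steer around them (d1→d3: 2; d3→d4: 1; d4→b4: 4) raises the lower bound to 7.
A route of 7 moves exists: d1 → d2 → d3 → d4 → d5 → c5 → b5 → b4.
Since 7 matches that lower bound, it is optimal.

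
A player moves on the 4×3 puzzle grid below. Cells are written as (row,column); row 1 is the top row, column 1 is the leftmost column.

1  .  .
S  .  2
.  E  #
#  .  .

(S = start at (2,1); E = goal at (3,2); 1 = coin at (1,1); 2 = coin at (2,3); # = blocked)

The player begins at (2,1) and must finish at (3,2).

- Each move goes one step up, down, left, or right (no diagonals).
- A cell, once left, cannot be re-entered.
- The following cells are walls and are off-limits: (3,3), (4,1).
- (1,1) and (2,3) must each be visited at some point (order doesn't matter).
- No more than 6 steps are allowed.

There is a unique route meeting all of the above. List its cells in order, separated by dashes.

The 6-move cap with required stops at (1,1), (2,3) leaves no slack for detours.
Route from (2,1): up to (1,1), 2× right (reaching (1,3)), down to (2,3), left to (2,2), down to (3,2) — 6 moves in all.
Check: all required cells visited; 6 ≤ 6 moves.

(2,1) - (1,1) - (1,2) - (1,3) - (2,3) - (2,2) - (3,2)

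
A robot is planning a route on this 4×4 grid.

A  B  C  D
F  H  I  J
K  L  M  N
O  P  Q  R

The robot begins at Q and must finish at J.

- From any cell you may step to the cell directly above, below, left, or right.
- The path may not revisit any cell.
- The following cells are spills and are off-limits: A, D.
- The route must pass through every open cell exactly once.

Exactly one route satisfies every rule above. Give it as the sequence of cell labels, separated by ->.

Need to visit all 14 open cells exactly once, starting at Q and ending at J.
Cell O has only two open neighbours (K and P), so the path must pass straight through it: one of those is the cell it's entered from and the other is where it exits.
Route from Q: right to R, up to N, 2× left (reaching L), down to P, left to O, 2× up (reaching F), right to H, up to B, right to C, down to I, right to J — 13 moves in all.
Check: all 14 open cells covered.

Q -> R -> N -> M -> L -> P -> O -> K -> F -> H -> B -> C -> I -> J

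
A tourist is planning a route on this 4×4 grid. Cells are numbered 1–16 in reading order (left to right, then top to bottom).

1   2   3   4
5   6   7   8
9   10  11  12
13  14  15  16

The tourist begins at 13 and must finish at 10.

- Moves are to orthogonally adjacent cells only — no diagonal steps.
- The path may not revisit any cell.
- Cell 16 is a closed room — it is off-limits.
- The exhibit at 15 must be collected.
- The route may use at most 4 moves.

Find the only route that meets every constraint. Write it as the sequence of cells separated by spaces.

13 14 15 11 10

The budget equals the shortest possible length, so every move has to be on a shortest route through the required cells.
Route from 13: right 2 to 15, up 1 to 11, left 1 to 10 — 4 moves in all.
Check: all required cells visited; 4 ≤ 4 moves.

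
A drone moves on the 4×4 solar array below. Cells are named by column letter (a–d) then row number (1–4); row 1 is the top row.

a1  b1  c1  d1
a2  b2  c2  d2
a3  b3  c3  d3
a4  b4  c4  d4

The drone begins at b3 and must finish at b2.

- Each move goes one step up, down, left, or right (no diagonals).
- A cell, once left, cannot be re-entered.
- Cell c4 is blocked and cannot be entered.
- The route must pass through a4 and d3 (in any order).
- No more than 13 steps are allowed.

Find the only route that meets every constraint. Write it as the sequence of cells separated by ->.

b3 -> b4 -> a4 -> a3 -> a2 -> a1 -> b1 -> c1 -> d1 -> d2 -> d3 -> c3 -> c2 -> b2

The budget equals the shortest possible length, so every move has to be on a shortest route through the required cells.
Route from b3: down to b4, left to a4, 3× up (reaching a1), 3× right (reaching d1), 2× down (reaching d3), left to c3, up to c2, left to b2 — 13 moves in all.
Check: all required cells visited; 13 ≤ 13 moves.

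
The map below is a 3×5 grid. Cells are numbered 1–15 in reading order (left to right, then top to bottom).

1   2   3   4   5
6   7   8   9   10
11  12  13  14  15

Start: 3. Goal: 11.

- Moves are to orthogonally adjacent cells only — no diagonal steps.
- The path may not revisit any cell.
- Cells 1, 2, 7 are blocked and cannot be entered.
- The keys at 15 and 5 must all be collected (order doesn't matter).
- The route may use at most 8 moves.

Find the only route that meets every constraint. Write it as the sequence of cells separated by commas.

The budget equals the shortest possible length, so every move has to be on a shortest route through the required cells.
Route from 3: 2× right (reaching 5), 2× down (reaching 15), 4× left (reaching 11) — 8 moves in all.
Check: all required cells visited; 8 ≤ 8 moves.

3, 4, 5, 10, 15, 14, 13, 12, 11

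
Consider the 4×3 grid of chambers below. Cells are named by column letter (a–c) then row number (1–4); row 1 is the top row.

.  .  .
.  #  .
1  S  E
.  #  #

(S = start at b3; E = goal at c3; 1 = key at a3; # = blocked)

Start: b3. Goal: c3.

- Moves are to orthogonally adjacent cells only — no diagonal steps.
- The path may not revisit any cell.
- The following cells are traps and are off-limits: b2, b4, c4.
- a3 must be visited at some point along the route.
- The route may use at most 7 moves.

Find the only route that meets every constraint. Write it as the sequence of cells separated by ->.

b3 -> a3 -> a2 -> a1 -> b1 -> c1 -> c2 -> c3

Any route must reach a3 and still end at c3 within 7 moves, so the order of the required stops is forced.
Route from b3: left to a3, 2× up (reaching a1), 2× right (reaching c1), 2× down (reaching c3) — 7 moves in all.
Check: all required cells visited; 7 ≤ 7 moves.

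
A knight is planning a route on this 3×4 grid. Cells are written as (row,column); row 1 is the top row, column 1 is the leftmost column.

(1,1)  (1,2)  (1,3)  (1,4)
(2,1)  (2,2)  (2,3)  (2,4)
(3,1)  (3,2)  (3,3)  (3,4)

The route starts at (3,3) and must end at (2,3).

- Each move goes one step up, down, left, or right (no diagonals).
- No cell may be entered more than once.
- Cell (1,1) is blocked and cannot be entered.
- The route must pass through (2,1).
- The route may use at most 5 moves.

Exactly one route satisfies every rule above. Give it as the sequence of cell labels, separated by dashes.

(3,3) - (3,2) - (3,1) - (2,1) - (2,2) - (2,3)

The 5-move cap with required stops at (2,1) leaves no slack for detours.
Route from (3,3): left 2 to (3,1), up 1 to (2,1), right 2 to (2,3) — 5 moves in all.
Check: all required cells visited; 5 ≤ 5 moves.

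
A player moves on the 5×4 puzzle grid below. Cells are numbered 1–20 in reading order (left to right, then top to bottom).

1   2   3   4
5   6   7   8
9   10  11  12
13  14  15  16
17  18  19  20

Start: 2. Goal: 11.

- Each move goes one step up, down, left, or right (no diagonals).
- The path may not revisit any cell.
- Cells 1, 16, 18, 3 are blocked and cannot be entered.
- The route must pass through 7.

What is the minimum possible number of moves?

Any route passes through 7 somewhere between 2 and 11. Summing Manhattan distances along the two legs (2 → 7 → 11) gives a lower bound of 2 + 1 = 3 moves.
A route of 3 moves achieves this: 2 → 6 → 7 → 11.
Since 3 matches the lower bound, it is optimal.

3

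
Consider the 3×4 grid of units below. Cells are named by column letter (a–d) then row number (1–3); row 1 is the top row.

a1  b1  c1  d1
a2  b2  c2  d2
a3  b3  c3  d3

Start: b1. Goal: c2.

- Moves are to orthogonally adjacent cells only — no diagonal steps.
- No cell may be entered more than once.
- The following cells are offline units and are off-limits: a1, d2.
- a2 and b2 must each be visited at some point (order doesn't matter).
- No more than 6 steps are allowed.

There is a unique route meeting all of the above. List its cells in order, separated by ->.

b1 -> b2 -> a2 -> a3 -> b3 -> c3 -> c2

The 6-move cap with required stops at a2, b2 leaves no slack for detours.
Route from b1: down 1 to b2, left 1 to a2, down 1 to a3, right 2 to c3, up 1 to c2 — 6 moves in all.
Check: all required cells visited; 6 ≤ 6 moves.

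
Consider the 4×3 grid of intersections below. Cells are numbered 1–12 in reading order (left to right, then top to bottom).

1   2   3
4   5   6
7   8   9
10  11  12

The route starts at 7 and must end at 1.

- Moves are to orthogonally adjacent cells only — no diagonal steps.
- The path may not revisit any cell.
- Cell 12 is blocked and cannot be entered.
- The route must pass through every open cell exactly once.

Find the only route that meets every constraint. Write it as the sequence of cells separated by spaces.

Need to visit all 11 open cells exactly once, starting at 7 and ending at 1.
Cell 11 has only two open neighbours (8 and 10), so the path must pass straight through it: one of those is the cell it's entered from and the other is where it exits.
Route from 7: down to 10, right to 11, up to 8, right to 9, 2× up (reaching 3), left to 2, down to 5, left to 4, up to 1 — 10 moves in all.
Check: all 11 open cells covered.

7 10 11 8 9 6 3 2 5 4 1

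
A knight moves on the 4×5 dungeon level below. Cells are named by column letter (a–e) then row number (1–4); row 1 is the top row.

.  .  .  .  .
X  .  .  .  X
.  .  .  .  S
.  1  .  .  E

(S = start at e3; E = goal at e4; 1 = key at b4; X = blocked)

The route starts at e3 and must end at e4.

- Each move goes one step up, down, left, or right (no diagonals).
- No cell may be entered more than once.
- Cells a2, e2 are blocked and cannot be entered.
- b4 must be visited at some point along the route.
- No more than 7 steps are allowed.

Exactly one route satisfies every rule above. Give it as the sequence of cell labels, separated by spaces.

The budget equals the shortest possible length, so every move has to be on a shortest route through the required cells.
Route from e3: left 3 to b3, down 1 to b4, right 3 to e4 — 7 moves in all.
Check: all required cells visited; 7 ≤ 7 moves.

e3 d3 c3 b3 b4 c4 d4 e4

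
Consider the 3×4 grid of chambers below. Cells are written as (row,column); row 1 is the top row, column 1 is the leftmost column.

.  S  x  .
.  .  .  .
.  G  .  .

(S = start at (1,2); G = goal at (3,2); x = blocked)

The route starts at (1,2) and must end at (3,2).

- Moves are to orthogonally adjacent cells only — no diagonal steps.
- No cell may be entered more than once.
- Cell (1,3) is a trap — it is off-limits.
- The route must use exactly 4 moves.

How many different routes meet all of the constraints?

4

Need simple routes of exactly 4 moves from (1,2) to (3,2) (Manhattan distance 2, so 1 moves are spent on a detour and 1 undoing it).
Enumerating: (1,2) (2,2) (2,1) (3,1) (3,2) | (1,2) (2,2) (2,3) (3,3) (3,2) | (1,2) (1,1) (2,1) (3,1) (3,2) | (1,2) (1,1) (2,1) (2,2) (3,2).
That gives 4 routes.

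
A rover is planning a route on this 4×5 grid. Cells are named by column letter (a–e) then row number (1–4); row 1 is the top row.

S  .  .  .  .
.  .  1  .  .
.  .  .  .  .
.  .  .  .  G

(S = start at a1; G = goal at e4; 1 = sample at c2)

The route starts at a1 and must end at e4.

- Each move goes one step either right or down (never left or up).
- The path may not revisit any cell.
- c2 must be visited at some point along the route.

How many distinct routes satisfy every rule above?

A right/down-only route from a1 to e4 makes exactly 3 down-moves and 4 right-moves in some order.
With no other constraints that would be C(7,3) = 35 routes.
Split at c2 and multiply the segment counts: a1→c2: 3; c2→e4: 6; product = 18.
That gives 18 routes.

18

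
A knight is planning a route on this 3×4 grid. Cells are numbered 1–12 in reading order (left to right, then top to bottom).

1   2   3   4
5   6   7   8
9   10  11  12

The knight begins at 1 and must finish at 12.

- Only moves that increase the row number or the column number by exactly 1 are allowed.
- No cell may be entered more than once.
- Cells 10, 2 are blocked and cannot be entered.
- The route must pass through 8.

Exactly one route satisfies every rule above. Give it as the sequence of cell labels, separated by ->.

Moves only go right or down, so the column and row indices never decrease.
Route from 1: down 1 to 5, right 3 to 8, down 1 to 12 — 5 moves in all.
Check: all required cells visited.

1 -> 5 -> 6 -> 7 -> 8 -> 12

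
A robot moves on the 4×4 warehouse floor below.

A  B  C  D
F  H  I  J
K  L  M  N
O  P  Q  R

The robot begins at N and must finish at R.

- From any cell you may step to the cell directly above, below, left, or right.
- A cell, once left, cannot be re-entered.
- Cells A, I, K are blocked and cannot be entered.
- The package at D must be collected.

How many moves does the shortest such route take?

9

Any route passes through D somewhere between N and R. Summing Manhattan distances along the two legs (N → D → R) gives a lower bound of 2 + 3 = 5 moves.
The shortest route satisfying every rule uses 9 moves: N → J → D → C → B → H → L → P → Q → R.
The no-revisit rule (legs can't share cells) pushes the minimum above the 5-move bound; an exhaustive check rules out every length from 5 to 8 (on a 4-connected grid the length of any start-to-goal walk has the same parity as the Manhattan bound, so only lengths 5, 7, 9, … need checking), leaving 9 as the minimum.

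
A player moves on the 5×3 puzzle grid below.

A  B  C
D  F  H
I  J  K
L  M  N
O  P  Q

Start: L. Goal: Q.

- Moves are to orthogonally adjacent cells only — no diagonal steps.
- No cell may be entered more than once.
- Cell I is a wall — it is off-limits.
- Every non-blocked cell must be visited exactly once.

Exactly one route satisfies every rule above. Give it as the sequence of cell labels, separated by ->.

Need to visit all 14 open cells exactly once, starting at L and ending at Q.
Route from L: down to O, right to P, 3× up (reaching F), left to D, up to A, 2× right (reaching C), 4× down (reaching Q) — 13 moves in all.
Check: all 14 open cells covered.

L -> O -> P -> M -> J -> F -> D -> A -> B -> C -> H -> K -> N -> Q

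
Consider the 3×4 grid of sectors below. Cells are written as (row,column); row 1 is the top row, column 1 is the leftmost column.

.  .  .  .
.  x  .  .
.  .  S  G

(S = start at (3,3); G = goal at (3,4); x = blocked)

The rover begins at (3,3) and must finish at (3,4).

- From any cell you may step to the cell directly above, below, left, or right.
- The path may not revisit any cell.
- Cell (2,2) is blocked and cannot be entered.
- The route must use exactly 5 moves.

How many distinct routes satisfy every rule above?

1

Need simple routes of exactly 5 moves from (3,3) to (3,4) (Manhattan distance 1, so 2 moves are spent on a detour and 2 undoing it).
Enumerating: (3,3) (2,3) (1,3) (1,4) (2,4) (3,4).
That gives 1 route.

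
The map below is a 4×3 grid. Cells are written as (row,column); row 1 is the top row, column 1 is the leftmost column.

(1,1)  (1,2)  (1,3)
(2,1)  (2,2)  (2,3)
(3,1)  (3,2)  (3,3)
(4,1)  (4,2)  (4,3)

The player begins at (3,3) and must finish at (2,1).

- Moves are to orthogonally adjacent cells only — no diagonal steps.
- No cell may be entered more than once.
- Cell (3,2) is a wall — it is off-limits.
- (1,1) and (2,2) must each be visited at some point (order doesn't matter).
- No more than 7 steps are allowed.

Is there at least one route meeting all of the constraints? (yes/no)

One route that works: (3,3) → (2,3) → (2,2) → (1,2) → (1,1) → (2,1).

yes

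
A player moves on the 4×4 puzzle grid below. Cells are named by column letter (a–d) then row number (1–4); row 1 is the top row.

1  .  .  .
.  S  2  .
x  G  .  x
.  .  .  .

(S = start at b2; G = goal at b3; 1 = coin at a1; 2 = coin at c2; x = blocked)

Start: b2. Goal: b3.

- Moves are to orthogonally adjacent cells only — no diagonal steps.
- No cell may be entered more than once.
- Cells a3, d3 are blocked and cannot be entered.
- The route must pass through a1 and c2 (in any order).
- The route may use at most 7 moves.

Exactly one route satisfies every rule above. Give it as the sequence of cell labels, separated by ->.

b2 -> a2 -> a1 -> b1 -> c1 -> c2 -> c3 -> b3

Any route must reach a1 and c2 and still end at b3 within 7 moves, so the order of the required stops is forced.
Route from b2: left 1 to a2, up 1 to a1, right 2 to c1, down 2 to c3, left 1 to b3 — 7 moves in all.
Check: all required cells visited; 7 ≤ 7 moves.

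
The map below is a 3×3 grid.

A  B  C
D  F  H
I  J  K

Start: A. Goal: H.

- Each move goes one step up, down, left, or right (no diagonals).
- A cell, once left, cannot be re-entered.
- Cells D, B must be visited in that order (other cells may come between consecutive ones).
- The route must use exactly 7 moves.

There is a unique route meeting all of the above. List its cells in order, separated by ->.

The waypoints must appear in the order D, B, with no cell reused.
Route from A: down 2 to I, right 1 to J, up 2 to B, right 1 to C, down 1 to H — 7 moves in all.
Check: order respected (D at step 1, B at step 5); 7 moves as required.

A -> D -> I -> J -> F -> B -> C -> H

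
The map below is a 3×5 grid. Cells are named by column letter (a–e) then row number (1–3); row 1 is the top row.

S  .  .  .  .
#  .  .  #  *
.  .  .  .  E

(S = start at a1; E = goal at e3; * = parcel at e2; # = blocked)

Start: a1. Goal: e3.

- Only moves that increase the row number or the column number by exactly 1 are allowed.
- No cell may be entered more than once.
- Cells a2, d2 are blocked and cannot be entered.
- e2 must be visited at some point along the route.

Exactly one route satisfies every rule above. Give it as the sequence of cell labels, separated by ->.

Moves only go right or down, so the column and row indices never decrease.
Route from a1: right 4 to e1, down 2 to e3 — 6 moves in all.
Check: all required cells visited.

a1 -> b1 -> c1 -> d1 -> e1 -> e2 -> e3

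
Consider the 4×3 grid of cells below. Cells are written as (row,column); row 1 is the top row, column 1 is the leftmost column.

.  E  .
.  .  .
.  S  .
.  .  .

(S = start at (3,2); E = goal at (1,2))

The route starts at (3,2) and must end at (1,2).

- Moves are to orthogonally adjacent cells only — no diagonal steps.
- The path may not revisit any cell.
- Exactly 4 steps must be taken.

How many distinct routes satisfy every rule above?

Need simple routes of exactly 4 moves from (3,2) to (1,2) (Manhattan distance 2, so 1 moves are spent on a detour and 1 undoing it).
Enumerating: (3,2) (2,2) (2,1) (1,1) (1,2) | (3,2) (2,2) (2,3) (1,3) (1,2) | (3,2) (3,1) (2,1) (1,1) (1,2) | (3,2) (3,1) (2,1) (2,2) (1,2) | (3,2) (3,3) (2,3) (1,3) (1,2) | (3,2) (3,3) (2,3) (2,2) (1,2).
That gives 6 routes.

6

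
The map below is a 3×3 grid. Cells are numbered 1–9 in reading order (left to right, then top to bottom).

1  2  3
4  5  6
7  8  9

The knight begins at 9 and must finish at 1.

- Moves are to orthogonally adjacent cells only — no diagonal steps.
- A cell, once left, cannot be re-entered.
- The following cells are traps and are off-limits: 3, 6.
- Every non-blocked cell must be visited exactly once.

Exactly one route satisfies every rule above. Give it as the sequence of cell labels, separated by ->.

9 -> 8 -> 7 -> 4 -> 5 -> 2 -> 1

Need to visit all 7 open cells exactly once, starting at 9 and ending at 1.
Route from 9: 2× left (reaching 7), up to 4, right to 5, up to 2, left to 1 — 6 moves in all.
Check: all 7 open cells covered.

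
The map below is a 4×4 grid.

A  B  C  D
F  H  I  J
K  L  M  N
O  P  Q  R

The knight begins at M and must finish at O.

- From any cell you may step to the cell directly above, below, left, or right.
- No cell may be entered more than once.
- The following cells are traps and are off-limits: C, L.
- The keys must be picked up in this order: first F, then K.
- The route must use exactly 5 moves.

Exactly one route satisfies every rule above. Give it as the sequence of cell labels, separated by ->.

M -> I -> H -> F -> K -> O

The waypoints must appear in the order F, K, with no cell reused.
Route from M: up 1 to I, left 2 to F, down 2 to O — 5 moves in all.
Check: order respected (F at step 3, K at step 4); 5 moves as required.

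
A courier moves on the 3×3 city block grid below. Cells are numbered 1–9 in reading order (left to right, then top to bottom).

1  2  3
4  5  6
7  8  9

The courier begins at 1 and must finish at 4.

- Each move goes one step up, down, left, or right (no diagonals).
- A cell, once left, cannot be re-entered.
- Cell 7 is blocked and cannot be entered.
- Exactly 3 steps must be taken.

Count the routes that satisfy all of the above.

Need simple routes of exactly 3 moves from 1 to 4 (Manhattan distance 1, so 1 moves are spent on a detour and 1 undoing it).
Enumerating: 1 2 5 4.
That gives 1 route.

1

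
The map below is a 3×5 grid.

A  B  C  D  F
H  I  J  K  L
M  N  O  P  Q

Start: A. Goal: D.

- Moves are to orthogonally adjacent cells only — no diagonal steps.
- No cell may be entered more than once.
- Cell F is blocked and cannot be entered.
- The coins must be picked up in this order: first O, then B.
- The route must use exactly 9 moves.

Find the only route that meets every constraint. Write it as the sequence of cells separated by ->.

The waypoints must appear in the order O, B, with no cell reused.
Route from A: down 2 to M, right 2 to O, up 1 to J, left 1 to I, up 1 to B, right 2 to D — 9 moves in all.
Check: order respected (O at step 4, B at step 7); 9 moves as required.

A -> H -> M -> N -> O -> J -> I -> B -> C -> D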